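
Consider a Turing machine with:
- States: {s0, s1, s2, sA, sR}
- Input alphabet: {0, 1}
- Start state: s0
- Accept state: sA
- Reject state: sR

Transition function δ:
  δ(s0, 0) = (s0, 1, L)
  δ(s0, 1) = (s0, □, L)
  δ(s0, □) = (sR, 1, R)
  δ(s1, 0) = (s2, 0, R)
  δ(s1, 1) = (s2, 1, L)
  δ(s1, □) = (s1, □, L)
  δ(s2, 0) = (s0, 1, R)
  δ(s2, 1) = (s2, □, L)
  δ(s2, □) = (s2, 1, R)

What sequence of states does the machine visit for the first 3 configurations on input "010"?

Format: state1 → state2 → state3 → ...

Execution trace:
Initial: [s0]010
Step 1: δ(s0, 0) = (s0, 1, L) → [s0]□110
Step 2: δ(s0, □) = (sR, 1, R) → 1[sR]110

The machine reaches the reject state sR and halts.

State sequence: s0 → s0 → sR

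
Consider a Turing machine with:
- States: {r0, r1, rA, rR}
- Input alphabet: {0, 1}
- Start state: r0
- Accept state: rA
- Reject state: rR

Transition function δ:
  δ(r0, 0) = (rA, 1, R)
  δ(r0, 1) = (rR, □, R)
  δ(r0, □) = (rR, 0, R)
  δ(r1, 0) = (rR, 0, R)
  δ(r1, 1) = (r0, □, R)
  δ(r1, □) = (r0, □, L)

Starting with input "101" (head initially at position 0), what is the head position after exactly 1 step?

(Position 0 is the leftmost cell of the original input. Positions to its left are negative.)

Execution trace (head position shown):
Step 0: [r0]101  (head at position 0)
Step 1: move right → □[rR]01  (head at position 1)

After 1 step, the head is at position 1.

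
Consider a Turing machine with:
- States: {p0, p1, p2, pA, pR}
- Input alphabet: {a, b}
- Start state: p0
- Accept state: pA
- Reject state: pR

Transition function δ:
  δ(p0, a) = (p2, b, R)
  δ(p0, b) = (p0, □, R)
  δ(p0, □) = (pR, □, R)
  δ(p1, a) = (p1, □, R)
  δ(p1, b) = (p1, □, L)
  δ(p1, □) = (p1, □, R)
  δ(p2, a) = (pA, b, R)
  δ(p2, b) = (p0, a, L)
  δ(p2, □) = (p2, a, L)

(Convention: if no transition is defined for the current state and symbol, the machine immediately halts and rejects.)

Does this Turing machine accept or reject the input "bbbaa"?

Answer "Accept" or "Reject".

Execution trace:
Initial: [p0]bbbaa
Step 1: δ(p0, b) = (p0, □, R) → □[p0]bbaa
Step 2: δ(p0, b) = (p0, □, R) → □□[p0]baa
Step 3: δ(p0, b) = (p0, □, R) → □□□[p0]aa
Step 4: δ(p0, a) = (p2, b, R) → □□□b[p2]a
Step 5: δ(p2, a) = (pA, b, R) → □□□bb[pA]□

The machine reaches the accept state pA and halts.

Answer: Accept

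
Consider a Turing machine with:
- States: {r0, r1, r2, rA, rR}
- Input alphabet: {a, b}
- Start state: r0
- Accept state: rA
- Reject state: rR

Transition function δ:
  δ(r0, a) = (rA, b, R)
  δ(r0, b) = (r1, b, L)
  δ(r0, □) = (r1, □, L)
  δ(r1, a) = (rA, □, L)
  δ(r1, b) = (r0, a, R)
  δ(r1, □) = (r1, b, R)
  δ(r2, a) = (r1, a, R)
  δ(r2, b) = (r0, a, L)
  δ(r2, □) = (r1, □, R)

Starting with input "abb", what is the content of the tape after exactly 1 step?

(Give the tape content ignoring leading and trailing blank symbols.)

Execution trace:
Initial: [r0]abb
Step 1: δ(r0, a) = (rA, b, R) → b[rA]bb

The machine reaches the accept state rA and halts.

After 1 step, the tape (ignoring leading/trailing blanks) is: bbb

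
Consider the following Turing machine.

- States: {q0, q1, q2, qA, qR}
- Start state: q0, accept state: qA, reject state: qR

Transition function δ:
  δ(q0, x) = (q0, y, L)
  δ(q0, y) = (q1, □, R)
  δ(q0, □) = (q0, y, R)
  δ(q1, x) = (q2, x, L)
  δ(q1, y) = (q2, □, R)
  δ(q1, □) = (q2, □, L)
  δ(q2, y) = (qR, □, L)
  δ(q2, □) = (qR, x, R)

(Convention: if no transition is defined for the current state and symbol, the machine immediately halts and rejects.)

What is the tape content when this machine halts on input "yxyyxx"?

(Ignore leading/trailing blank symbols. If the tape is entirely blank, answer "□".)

Execution trace:
Initial: [q0]yxyyxx
Step 1: δ(q0, y) = (q1, □, R) → □[q1]xyyxx
Step 2: δ(q1, x) = (q2, x, L) → [q2]□xyyxx
Step 3: δ(q2, □) = (qR, x, R) → x[qR]xyyxx

The machine reaches the reject state qR and halts.

Final tape (ignoring leading/trailing blanks): xxyyxx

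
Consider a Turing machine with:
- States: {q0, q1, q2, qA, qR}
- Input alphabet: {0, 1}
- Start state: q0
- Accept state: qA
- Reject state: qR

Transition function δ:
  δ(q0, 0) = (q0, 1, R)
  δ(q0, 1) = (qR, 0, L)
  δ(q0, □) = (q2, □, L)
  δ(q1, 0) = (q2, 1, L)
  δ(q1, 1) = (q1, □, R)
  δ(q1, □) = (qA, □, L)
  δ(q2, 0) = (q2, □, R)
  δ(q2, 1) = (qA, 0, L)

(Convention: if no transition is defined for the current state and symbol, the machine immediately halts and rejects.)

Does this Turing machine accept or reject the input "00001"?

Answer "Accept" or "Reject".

Execution trace:
Initial: [q0]00001
Step 1: δ(q0, 0) = (q0, 1, R) → 1[q0]0001
Step 2: δ(q0, 0) = (q0, 1, R) → 11[q0]001
Step 3: δ(q0, 0) = (q0, 1, R) → 111[q0]01
Step 4: δ(q0, 0) = (q0, 1, R) → 1111[q0]1
Step 5: δ(q0, 1) = (qR, 0, L) → 111[qR]10

The machine reaches the reject state qR and halts.

Answer: Reject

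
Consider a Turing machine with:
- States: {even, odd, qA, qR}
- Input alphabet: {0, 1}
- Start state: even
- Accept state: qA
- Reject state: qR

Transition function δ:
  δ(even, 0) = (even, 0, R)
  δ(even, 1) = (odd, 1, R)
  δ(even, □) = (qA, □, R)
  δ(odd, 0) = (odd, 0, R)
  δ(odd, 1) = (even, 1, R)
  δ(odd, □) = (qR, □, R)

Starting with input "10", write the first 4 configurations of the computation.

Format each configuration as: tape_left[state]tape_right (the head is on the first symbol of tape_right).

Transitions applied:
Step 1: δ(even, 1) = (odd, 1, R)
Step 2: δ(odd, 0) = (odd, 0, R)
Step 3: δ(odd, □) = (qR, □, R)

The first 4 configurations are:
[even]10 ⊢ 1[odd]0 ⊢ 10[odd]□ ⊢ 10□[qR]□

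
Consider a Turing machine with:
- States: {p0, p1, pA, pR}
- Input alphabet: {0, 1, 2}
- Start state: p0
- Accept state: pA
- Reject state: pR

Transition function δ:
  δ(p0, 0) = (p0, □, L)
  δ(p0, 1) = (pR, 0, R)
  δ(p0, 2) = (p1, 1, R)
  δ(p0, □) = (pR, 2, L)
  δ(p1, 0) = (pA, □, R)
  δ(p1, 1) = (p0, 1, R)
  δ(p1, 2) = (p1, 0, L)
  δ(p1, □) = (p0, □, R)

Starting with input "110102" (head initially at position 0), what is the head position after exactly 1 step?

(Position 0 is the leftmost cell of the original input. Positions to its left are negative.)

Execution trace (head position shown):
Step 0: [p0]110102  (head at position 0)
Step 1: move right → 0[pR]10102  (head at position 1)

After 1 step, the head is at position 1.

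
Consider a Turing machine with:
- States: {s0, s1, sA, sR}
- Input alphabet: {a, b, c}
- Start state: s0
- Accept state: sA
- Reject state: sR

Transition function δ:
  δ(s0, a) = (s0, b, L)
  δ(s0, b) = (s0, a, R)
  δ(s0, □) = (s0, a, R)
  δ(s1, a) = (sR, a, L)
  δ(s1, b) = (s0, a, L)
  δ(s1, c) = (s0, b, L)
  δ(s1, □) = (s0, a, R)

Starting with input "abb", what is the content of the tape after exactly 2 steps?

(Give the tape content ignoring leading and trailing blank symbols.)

Execution trace:
Initial: [s0]abb
Step 1: δ(s0, a) = (s0, b, L) → [s0]□bbb
Step 2: δ(s0, □) = (s0, a, R) → a[s0]bbb

After 2 steps, the tape (ignoring leading/trailing blanks) is: abbb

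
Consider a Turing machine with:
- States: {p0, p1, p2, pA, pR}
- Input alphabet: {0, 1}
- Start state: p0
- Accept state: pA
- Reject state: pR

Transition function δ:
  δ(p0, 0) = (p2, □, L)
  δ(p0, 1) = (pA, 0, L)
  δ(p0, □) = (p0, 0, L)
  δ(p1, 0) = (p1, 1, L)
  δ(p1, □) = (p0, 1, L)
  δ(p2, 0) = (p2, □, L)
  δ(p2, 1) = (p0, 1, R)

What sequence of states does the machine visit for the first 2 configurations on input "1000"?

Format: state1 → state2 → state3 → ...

Execution trace:
Initial: [p0]1000
Step 1: δ(p0, 1) = (pA, 0, L) → [pA]□0000

The machine reaches the accept state pA and halts.

State sequence: p0 → pA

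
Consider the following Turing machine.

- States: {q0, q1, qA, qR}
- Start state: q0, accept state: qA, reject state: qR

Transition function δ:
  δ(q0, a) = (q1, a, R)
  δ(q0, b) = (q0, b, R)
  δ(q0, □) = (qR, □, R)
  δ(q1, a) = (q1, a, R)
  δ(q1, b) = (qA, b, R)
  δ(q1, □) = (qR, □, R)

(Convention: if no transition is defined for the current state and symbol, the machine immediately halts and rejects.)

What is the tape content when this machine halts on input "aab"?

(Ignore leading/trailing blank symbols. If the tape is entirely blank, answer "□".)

Execution trace:
Initial: [q0]aab
Step 1: δ(q0, a) = (q1, a, R) → a[q1]ab
Step 2: δ(q1, a) = (q1, a, R) → aa[q1]b
Step 3: δ(q1, b) = (qA, b, R) → aab[qA]□

The machine reaches the accept state qA and halts.

Final tape (ignoring leading/trailing blanks): aab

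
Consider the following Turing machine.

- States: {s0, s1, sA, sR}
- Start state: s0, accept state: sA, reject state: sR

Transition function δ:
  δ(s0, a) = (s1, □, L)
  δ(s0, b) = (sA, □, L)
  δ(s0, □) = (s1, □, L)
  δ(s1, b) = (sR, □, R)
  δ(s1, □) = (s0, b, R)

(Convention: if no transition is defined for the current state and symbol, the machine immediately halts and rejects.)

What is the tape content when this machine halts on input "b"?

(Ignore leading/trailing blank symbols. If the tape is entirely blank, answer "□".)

Execution trace:
Initial: [s0]b
Step 1: δ(s0, b) = (sA, □, L) → [sA]□□

The machine reaches the accept state sA and halts.

Final tape (ignoring leading/trailing blanks): □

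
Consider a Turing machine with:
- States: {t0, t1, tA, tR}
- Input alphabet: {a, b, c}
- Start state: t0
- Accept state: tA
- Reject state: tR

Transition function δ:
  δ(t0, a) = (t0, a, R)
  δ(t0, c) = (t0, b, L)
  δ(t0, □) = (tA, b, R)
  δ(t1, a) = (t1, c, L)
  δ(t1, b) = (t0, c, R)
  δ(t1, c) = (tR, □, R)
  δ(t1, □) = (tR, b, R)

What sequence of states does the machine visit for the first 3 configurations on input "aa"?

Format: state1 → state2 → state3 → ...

Execution trace:
Initial: [t0]aa
Step 1: δ(t0, a) = (t0, a, R) → a[t0]a
Step 2: δ(t0, a) = (t0, a, R) → aa[t0]□

State sequence: t0 → t0 → t0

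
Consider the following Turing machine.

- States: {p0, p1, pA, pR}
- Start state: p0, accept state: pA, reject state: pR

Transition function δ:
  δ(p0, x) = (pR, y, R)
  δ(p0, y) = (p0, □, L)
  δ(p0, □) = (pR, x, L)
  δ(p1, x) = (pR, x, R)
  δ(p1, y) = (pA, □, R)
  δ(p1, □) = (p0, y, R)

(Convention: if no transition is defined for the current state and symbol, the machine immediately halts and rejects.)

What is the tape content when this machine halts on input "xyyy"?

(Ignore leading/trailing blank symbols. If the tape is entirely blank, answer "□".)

Execution trace:
Initial: [p0]xyyy
Step 1: δ(p0, x) = (pR, y, R) → y[pR]yyy

The machine reaches the reject state pR and halts.

Final tape (ignoring leading/trailing blanks): yyyy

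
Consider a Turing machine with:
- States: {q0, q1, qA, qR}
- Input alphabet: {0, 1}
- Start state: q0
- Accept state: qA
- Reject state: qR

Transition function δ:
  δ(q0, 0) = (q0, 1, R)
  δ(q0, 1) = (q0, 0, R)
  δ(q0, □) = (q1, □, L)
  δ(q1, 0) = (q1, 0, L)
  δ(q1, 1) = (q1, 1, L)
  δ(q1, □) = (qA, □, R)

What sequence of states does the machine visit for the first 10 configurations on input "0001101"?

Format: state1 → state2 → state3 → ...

Execution trace:
Initial: [q0]0001101
Step 1: δ(q0, 0) = (q0, 1, R) → 1[q0]001101
Step 2: δ(q0, 0) = (q0, 1, R) → 11[q0]01101
Step 3: δ(q0, 0) = (q0, 1, R) → 111[q0]1101
Step 4: δ(q0, 1) = (q0, 0, R) → 1110[q0]101
Step 5: δ(q0, 1) = (q0, 0, R) → 11100[q0]01
Step 6: δ(q0, 0) = (q0, 1, R) → 111001[q0]1
Step 7: δ(q0, 1) = (q0, 0, R) → 1110010[q0]□
Step 8: δ(q0, □) = (q1, □, L) → 111001[q1]0□
Step 9: δ(q1, 0) = (q1, 0, L) → 11100[q1]10□

State sequence: q0 → q0 → q0 → q0 → q0 → q0 → q0 → q0 → q1 → q1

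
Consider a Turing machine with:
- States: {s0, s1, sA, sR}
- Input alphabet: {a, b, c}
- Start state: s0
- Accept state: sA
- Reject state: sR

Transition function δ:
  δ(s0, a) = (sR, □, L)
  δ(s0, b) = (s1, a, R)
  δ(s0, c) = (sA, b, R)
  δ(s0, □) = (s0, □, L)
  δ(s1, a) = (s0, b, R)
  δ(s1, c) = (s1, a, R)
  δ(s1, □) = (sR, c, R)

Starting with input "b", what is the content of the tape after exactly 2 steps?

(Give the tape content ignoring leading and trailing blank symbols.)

Execution trace:
Initial: [s0]b
Step 1: δ(s0, b) = (s1, a, R) → a[s1]□
Step 2: δ(s1, □) = (sR, c, R) → ac[sR]□

The machine reaches the reject state sR and halts.

After 2 steps, the tape (ignoring leading/trailing blanks) is: ac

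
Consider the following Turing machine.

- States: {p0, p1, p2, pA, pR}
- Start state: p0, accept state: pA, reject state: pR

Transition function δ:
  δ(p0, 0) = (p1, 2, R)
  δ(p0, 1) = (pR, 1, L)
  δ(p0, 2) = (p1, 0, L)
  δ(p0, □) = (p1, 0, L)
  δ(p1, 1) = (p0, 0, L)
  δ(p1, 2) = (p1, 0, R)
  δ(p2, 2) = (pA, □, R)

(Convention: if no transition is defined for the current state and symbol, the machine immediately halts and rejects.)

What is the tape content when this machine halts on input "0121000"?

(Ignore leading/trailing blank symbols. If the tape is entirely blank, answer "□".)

Execution trace:
Initial: [p0]0121000
Step 1: δ(p0, 0) = (p1, 2, R) → 2[p1]121000
Step 2: δ(p1, 1) = (p0, 0, L) → [p0]2021000
Step 3: δ(p0, 2) = (p1, 0, L) → [p1]□0021000

No transition is defined for δ(p1, □). By convention the machine halts and rejects.

Final tape (ignoring leading/trailing blanks): 0021000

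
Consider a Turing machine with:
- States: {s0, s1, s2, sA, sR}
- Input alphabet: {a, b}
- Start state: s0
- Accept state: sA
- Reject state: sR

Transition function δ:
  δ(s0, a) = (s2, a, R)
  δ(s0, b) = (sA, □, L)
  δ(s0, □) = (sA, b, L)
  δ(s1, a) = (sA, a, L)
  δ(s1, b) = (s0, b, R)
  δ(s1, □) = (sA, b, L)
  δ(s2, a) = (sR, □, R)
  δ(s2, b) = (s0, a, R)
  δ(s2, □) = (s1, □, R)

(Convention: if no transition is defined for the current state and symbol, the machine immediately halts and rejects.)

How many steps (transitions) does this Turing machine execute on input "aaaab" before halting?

Execution trace:
Initial: [s0]aaaab
Step 1: δ(s0, a) = (s2, a, R) → a[s2]aaab
Step 2: δ(s2, a) = (sR, □, R) → a□[sR]aab

The machine reaches the reject state sR and halts.

The machine executed 2 steps before halting.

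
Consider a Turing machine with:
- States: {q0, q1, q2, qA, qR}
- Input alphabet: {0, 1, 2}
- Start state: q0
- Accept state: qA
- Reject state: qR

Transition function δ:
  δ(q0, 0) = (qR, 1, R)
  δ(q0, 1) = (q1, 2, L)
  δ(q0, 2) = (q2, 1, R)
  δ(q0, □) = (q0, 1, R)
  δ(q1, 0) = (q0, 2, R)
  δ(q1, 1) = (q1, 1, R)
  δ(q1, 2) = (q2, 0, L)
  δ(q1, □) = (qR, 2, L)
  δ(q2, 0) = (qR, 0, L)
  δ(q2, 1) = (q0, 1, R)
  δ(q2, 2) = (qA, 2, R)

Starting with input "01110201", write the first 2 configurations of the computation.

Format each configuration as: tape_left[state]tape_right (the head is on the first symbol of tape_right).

Transitions applied:
Step 1: δ(q0, 0) = (qR, 1, R)

The first 2 configurations are:
[q0]01110201 ⊢ 1[qR]1110201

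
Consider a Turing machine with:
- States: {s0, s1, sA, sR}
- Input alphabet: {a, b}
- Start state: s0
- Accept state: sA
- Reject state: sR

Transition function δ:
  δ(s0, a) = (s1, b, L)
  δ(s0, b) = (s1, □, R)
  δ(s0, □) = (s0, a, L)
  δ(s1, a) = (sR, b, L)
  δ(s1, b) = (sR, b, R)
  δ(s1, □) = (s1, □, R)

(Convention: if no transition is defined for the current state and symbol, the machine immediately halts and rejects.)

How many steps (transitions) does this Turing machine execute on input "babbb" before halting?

Execution trace:
Initial: [s0]babbb
Step 1: δ(s0, b) = (s1, □, R) → □[s1]abbb
Step 2: δ(s1, a) = (sR, b, L) → [sR]□bbbb

The machine reaches the reject state sR and halts.

The machine executed 2 steps before halting.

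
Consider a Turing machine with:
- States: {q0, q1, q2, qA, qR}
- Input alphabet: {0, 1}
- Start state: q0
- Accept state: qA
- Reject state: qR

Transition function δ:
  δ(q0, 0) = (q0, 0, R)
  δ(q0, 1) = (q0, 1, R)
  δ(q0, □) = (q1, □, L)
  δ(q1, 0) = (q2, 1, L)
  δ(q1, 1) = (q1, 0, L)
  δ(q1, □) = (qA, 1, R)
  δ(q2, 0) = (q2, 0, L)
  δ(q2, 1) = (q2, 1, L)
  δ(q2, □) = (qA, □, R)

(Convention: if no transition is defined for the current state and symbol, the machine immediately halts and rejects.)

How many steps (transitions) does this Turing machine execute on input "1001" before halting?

Execution trace:
Initial: [q0]1001
Step 1: δ(q0, 1) = (q0, 1, R) → 1[q0]001
Step 2: δ(q0, 0) = (q0, 0, R) → 10[q0]01
Step 3: δ(q0, 0) = (q0, 0, R) → 100[q0]1
Step 4: δ(q0, 1) = (q0, 1, R) → 1001[q0]□
Step 5: δ(q0, □) = (q1, □, L) → 100[q1]1□
Step 6: δ(q1, 1) = (q1, 0, L) → 10[q1]00□
Step 7: δ(q1, 0) = (q2, 1, L) → 1[q2]010□
Step 8: δ(q2, 0) = (q2, 0, L) → [q2]1010□
Step 9: δ(q2, 1) = (q2, 1, L) → [q2]□1010□
Step 10: δ(q2, □) = (qA, □, R) → □[qA]1010□

The machine reaches the accept state qA and halts.

The machine executed 10 steps before halting.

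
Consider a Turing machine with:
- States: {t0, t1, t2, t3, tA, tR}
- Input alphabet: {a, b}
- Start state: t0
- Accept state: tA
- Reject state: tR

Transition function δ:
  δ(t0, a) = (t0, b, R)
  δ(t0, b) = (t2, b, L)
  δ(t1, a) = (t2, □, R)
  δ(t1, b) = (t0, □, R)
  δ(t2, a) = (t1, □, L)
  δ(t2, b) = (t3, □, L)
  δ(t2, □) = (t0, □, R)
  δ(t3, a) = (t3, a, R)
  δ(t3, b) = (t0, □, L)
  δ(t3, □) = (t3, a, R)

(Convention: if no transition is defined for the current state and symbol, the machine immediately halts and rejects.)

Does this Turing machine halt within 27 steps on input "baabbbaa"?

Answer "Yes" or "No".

Execution trace:
Initial: [t0]baabbbaa
Step 1: δ(t0, b) = (t2, b, L) → [t2]□baabbbaa
Step 2: δ(t2, □) = (t0, □, R) → □[t0]baabbbaa
Step 3: δ(t0, b) = (t2, b, L) → [t2]□baabbbaa
Step 4: δ(t2, □) = (t0, □, R) → □[t0]baabbbaa
Step 5: δ(t0, b) = (t2, b, L) → [t2]□baabbbaa
Step 6: δ(t2, □) = (t0, □, R) → □[t0]baabbbaa
Step 7: δ(t0, b) = (t2, b, L) → [t2]□baabbbaa
Step 8: δ(t2, □) = (t0, □, R) → □[t0]baabbbaa
Step 9: δ(t0, b) = (t2, b, L) → [t2]□baabbbaa
Step 10: δ(t2, □) = (t0, □, R) → □[t0]baabbbaa
Step 11: δ(t0, b) = (t2, b, L) → [t2]□baabbbaa
Step 12: δ(t2, □) = (t0, □, R) → □[t0]baabbbaa
Step 13: δ(t0, b) = (t2, b, L) → [t2]□baabbbaa
Step 14: δ(t2, □) = (t0, □, R) → □[t0]baabbbaa
Step 15: δ(t0, b) = (t2, b, L) → [t2]□baabbbaa
Step 16: δ(t2, □) = (t0, □, R) → □[t0]baabbbaa
Step 17: δ(t0, b) = (t2, b, L) → [t2]□baabbbaa
Step 18: δ(t2, □) = (t0, □, R) → □[t0]baabbbaa
Step 19: δ(t0, b) = (t2, b, L) → [t2]□baabbbaa
Step 20: δ(t2, □) = (t0, □, R) → □[t0]baabbbaa
Step 21: δ(t0, b) = (t2, b, L) → [t2]□baabbbaa
Step 22: δ(t2, □) = (t0, □, R) → □[t0]baabbbaa
Step 23: δ(t0, b) = (t2, b, L) → [t2]□baabbbaa
Step 24: δ(t2, □) = (t0, □, R) → □[t0]baabbbaa
Step 25: δ(t0, b) = (t2, b, L) → [t2]□baabbbaa
Step 26: δ(t2, □) = (t0, □, R) → □[t0]baabbbaa
Step 27: δ(t0, b) = (t2, b, L) → [t2]□baabbbaa

The machine has not reached a halting state after 27 steps.
The machine did not halt within the 27-step bound.

Answer: No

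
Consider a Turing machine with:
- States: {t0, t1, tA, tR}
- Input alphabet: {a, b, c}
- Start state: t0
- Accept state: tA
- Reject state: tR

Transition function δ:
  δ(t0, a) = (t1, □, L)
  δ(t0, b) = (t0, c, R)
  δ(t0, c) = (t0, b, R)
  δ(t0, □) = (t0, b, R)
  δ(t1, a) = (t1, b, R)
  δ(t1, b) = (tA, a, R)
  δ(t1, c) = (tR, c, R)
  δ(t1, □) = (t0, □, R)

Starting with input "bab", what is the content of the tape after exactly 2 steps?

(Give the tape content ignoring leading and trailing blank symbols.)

Execution trace:
Initial: [t0]bab
Step 1: δ(t0, b) = (t0, c, R) → c[t0]ab
Step 2: δ(t0, a) = (t1, □, L) → [t1]c□b

After 2 steps, the tape (ignoring leading/trailing blanks) is: c□b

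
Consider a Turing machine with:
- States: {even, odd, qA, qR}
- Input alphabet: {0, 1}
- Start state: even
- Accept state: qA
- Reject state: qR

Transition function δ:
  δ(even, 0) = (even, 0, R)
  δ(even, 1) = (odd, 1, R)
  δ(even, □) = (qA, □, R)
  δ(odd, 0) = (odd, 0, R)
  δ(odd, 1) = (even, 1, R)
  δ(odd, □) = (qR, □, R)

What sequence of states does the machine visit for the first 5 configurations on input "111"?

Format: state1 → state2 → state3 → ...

Execution trace:
Initial: [even]111
Step 1: δ(even, 1) = (odd, 1, R) → 1[odd]11
Step 2: δ(odd, 1) = (even, 1, R) → 11[even]1
Step 3: δ(even, 1) = (odd, 1, R) → 111[odd]□
Step 4: δ(odd, □) = (qR, □, R) → 111□[qR]□

The machine reaches the reject state qR and halts.

State sequence: even → odd → even → odd → qR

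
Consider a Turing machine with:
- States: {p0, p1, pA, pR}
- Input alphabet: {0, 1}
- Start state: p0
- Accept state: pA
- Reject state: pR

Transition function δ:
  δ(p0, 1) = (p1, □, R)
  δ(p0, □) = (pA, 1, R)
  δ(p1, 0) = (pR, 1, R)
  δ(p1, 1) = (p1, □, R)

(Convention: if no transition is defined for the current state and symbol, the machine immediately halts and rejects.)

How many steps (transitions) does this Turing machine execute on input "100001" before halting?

Execution trace:
Initial: [p0]100001
Step 1: δ(p0, 1) = (p1, □, R) → □[p1]00001
Step 2: δ(p1, 0) = (pR, 1, R) → □1[pR]0001

The machine reaches the reject state pR and halts.

The machine executed 2 steps before halting.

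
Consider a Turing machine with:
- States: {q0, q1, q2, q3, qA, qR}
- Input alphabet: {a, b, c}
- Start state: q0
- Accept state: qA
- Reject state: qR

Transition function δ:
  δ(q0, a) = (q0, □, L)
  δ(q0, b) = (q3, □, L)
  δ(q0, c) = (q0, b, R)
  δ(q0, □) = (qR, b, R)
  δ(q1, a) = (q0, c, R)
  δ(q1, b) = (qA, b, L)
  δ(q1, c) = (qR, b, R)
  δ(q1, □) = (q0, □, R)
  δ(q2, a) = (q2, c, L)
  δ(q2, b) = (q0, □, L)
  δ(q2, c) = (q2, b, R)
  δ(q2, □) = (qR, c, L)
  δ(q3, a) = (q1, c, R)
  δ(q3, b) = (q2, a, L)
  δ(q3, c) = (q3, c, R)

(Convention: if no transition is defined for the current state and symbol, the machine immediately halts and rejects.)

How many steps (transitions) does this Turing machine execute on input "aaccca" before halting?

Execution trace:
Initial: [q0]aaccca
Step 1: δ(q0, a) = (q0, □, L) → [q0]□□accca
Step 2: δ(q0, □) = (qR, b, R) → b[qR]□accca

The machine reaches the reject state qR and halts.

The machine executed 2 steps before halting.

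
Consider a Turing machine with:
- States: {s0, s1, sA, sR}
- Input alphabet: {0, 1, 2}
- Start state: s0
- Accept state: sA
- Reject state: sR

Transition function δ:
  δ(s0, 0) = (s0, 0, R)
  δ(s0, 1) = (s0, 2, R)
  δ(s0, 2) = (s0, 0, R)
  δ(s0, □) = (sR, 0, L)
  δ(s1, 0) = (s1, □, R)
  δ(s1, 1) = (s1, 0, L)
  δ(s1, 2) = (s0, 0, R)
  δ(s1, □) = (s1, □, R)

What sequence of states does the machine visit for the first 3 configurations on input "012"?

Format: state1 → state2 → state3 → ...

Execution trace:
Initial: [s0]012
Step 1: δ(s0, 0) = (s0, 0, R) → 0[s0]12
Step 2: δ(s0, 1) = (s0, 2, R) → 02[s0]2

State sequence: s0 → s0 → s0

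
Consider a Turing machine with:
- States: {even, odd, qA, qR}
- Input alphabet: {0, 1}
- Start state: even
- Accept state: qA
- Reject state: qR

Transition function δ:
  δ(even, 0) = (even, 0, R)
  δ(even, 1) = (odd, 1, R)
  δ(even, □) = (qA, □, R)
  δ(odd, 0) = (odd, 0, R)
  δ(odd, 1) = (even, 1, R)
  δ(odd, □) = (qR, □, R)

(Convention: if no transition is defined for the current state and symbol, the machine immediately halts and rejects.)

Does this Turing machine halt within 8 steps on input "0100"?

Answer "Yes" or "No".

Execution trace:
Initial: [even]0100
Step 1: δ(even, 0) = (even, 0, R) → 0[even]100
Step 2: δ(even, 1) = (odd, 1, R) → 01[odd]00
Step 3: δ(odd, 0) = (odd, 0, R) → 010[odd]0
Step 4: δ(odd, 0) = (odd, 0, R) → 0100[odd]□
Step 5: δ(odd, □) = (qR, □, R) → 0100□[qR]□

The machine reaches the reject state qR and halts.
The machine halted after 5 steps (within the 8-step bound).

Answer: Yes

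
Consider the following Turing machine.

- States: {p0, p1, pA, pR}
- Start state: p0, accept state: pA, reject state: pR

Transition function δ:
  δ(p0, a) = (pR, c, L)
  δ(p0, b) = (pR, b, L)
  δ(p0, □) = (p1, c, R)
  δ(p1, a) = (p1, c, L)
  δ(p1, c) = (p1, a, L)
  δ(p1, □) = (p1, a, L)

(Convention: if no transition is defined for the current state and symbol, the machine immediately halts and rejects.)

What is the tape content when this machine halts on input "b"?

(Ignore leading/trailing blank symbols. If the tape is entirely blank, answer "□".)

Execution trace:
Initial: [p0]b
Step 1: δ(p0, b) = (pR, b, L) → [pR]□b

The machine reaches the reject state pR and halts.

Final tape (ignoring leading/trailing blanks): b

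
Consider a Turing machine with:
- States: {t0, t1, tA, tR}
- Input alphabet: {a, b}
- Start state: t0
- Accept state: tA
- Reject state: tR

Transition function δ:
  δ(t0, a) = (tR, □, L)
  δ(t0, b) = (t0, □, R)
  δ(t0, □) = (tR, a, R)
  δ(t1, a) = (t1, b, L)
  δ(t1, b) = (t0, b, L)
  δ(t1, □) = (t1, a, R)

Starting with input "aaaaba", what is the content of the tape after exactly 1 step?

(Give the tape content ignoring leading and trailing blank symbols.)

Execution trace:
Initial: [t0]aaaaba
Step 1: δ(t0, a) = (tR, □, L) → [tR]□□aaaba

The machine reaches the reject state tR and halts.

After 1 step, the tape (ignoring leading/trailing blanks) is: aaaba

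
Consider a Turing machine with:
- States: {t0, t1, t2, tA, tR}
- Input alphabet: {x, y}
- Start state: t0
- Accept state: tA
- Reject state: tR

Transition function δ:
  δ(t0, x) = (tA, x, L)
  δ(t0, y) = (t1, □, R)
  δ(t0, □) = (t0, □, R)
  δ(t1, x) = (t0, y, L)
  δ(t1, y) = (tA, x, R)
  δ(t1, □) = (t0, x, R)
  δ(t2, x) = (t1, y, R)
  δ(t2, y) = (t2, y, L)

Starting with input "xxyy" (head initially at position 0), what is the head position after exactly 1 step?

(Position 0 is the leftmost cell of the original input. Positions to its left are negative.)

Execution trace (head position shown):
Step 0: [t0]xxyy  (head at position 0)
Step 1: move left → [tA]□xxyy  (head at position -1)

After 1 step, the head is at position -1.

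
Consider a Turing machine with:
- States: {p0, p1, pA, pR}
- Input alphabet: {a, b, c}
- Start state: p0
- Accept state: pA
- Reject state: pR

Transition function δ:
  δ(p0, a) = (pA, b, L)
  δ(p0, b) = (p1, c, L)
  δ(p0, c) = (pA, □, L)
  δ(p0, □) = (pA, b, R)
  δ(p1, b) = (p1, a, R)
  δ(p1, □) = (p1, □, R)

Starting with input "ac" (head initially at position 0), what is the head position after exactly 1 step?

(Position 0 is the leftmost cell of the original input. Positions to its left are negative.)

Execution trace (head position shown):
Step 0: [p0]ac  (head at position 0)
Step 1: move left → [pA]□bc  (head at position -1)

After 1 step, the head is at position -1.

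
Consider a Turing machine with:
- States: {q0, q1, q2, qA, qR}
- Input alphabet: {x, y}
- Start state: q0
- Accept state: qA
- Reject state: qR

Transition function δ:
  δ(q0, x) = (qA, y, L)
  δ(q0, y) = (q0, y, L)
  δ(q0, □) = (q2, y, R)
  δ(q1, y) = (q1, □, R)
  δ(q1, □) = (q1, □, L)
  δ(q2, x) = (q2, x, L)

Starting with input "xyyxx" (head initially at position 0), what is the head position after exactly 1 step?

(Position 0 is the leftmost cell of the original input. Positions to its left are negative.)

Execution trace (head position shown):
Step 0: [q0]xyyxx  (head at position 0)
Step 1: move left → [qA]□yyyxx  (head at position -1)

After 1 step, the head is at position -1.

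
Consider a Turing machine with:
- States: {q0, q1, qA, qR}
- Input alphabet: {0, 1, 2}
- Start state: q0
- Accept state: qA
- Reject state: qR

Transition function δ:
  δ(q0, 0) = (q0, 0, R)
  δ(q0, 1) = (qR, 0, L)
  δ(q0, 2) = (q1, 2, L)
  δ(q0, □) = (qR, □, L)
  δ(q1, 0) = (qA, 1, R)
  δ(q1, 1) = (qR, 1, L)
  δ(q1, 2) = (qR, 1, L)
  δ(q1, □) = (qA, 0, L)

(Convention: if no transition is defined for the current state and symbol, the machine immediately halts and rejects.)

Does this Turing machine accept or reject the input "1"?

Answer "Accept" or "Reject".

Execution trace:
Initial: [q0]1
Step 1: δ(q0, 1) = (qR, 0, L) → [qR]□0

The machine reaches the reject state qR and halts.

Answer: Reject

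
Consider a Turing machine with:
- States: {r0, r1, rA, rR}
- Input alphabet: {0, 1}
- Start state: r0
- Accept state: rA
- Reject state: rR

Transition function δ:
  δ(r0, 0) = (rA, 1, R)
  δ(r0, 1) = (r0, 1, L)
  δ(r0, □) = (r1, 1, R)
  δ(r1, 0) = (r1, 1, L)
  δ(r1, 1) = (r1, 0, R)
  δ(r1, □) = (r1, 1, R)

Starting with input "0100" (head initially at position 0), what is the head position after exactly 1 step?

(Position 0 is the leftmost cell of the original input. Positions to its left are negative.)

Execution trace (head position shown):
Step 0: [r0]0100  (head at position 0)
Step 1: move right → 1[rA]100  (head at position 1)

After 1 step, the head is at position 1.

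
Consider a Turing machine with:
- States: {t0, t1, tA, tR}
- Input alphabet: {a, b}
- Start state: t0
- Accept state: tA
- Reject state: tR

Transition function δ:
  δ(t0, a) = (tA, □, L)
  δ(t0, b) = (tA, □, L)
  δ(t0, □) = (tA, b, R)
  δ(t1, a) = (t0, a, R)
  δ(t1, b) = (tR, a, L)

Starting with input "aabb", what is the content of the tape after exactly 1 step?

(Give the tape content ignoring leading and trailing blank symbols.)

Execution trace:
Initial: [t0]aabb
Step 1: δ(t0, a) = (tA, □, L) → [tA]□□abb

The machine reaches the accept state tA and halts.

After 1 step, the tape (ignoring leading/trailing blanks) is: abb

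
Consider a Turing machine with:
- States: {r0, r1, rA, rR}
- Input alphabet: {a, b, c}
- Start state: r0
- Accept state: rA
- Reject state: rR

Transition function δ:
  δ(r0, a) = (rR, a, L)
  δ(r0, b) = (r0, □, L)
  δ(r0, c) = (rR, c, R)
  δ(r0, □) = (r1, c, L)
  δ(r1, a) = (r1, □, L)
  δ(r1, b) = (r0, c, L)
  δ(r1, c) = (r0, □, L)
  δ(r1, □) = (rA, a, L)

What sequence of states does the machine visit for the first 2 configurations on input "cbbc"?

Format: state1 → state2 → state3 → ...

Execution trace:
Initial: [r0]cbbc
Step 1: δ(r0, c) = (rR, c, R) → c[rR]bbc

The machine reaches the reject state rR and halts.

State sequence: r0 → rR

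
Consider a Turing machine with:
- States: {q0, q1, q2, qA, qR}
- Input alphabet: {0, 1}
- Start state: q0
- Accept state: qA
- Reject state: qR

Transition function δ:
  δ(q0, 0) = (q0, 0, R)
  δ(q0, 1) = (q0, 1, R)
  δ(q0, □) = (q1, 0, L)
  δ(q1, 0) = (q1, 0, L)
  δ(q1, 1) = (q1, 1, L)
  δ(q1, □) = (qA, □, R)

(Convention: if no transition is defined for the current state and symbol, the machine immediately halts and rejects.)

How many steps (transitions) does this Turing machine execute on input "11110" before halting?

Execution trace:
Initial: [q0]11110
Step 1: δ(q0, 1) = (q0, 1, R) → 1[q0]1110
Step 2: δ(q0, 1) = (q0, 1, R) → 11[q0]110
Step 3: δ(q0, 1) = (q0, 1, R) → 111[q0]10
Step 4: δ(q0, 1) = (q0, 1, R) → 1111[q0]0
Step 5: δ(q0, 0) = (q0, 0, R) → 11110[q0]□
Step 6: δ(q0, □) = (q1, 0, L) → 1111[q1]00
Step 7: δ(q1, 0) = (q1, 0, L) → 111[q1]100
Step 8: δ(q1, 1) = (q1, 1, L) → 11[q1]1100
Step 9: δ(q1, 1) = (q1, 1, L) → 1[q1]11100
Step 10: δ(q1, 1) = (q1, 1, L) → [q1]111100
Step 11: δ(q1, 1) = (q1, 1, L) → [q1]□111100
Step 12: δ(q1, □) = (qA, □, R) → □[qA]111100

The machine reaches the accept state qA and halts.

The machine executed 12 steps before halting.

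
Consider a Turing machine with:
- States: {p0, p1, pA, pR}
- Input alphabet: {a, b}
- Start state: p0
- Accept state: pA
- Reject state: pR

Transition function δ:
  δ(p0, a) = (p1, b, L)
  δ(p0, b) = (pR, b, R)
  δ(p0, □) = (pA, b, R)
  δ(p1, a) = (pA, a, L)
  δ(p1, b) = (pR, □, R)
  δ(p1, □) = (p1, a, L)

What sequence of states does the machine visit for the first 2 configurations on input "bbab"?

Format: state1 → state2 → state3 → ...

Execution trace:
Initial: [p0]bbab
Step 1: δ(p0, b) = (pR, b, R) → b[pR]bab

The machine reaches the reject state pR and halts.

State sequence: p0 → pR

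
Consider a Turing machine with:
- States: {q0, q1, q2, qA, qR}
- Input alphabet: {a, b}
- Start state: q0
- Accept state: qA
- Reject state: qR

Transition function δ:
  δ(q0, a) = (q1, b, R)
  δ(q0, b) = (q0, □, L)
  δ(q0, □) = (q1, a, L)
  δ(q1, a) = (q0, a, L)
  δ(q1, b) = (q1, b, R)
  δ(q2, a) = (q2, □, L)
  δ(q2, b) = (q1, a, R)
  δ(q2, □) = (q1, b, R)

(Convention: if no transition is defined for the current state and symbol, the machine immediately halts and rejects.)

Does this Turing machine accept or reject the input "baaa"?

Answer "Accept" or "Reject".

Execution trace:
Initial: [q0]baaa
Step 1: δ(q0, b) = (q0, □, L) → [q0]□□aaa
Step 2: δ(q0, □) = (q1, a, L) → [q1]□a□aaa

No transition is defined for δ(q1, □). By convention the machine halts and rejects.

Answer: Reject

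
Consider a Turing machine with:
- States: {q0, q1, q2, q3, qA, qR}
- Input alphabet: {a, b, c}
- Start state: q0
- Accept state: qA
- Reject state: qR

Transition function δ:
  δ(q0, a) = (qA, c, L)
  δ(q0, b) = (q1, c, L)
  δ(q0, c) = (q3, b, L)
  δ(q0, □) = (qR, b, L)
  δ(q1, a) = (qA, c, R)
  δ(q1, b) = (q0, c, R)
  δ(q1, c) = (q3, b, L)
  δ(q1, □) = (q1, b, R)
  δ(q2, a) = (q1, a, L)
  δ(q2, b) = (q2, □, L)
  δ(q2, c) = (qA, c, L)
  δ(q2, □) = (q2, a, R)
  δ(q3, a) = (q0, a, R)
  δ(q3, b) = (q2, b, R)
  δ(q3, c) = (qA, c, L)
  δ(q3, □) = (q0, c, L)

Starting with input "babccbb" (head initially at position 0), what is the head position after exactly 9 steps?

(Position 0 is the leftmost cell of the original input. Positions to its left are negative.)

Execution trace (head position shown):
Step 0: [q0]babccbb  (head at position 0)
Step 1: move left → [q1]□cabccbb  (head at position -1)
Step 2: move right → b[q1]cabccbb  (head at position 0)
Step 3: move left → [q3]bbabccbb  (head at position -1)
Step 4: move right → b[q2]babccbb  (head at position 0)
Step 5: move left → [q2]b□abccbb  (head at position -1)
Step 6: move left → [q2]□□□abccbb  (head at position -2)
Step 7: move right → a[q2]□□abccbb  (head at position -1)
Step 8: move right → aa[q2]□abccbb  (head at position 0)
Step 9: move right → aaa[q2]abccbb  (head at position 1)

After 9 steps, the head is at position 1.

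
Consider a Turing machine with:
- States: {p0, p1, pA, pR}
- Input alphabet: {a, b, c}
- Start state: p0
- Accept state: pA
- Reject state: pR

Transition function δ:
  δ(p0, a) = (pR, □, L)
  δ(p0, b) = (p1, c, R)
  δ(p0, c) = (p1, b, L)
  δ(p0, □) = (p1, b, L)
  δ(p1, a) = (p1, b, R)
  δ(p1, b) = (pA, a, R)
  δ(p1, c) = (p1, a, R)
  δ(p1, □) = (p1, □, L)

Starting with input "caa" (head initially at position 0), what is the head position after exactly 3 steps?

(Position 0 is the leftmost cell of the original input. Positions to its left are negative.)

Execution trace (head position shown):
Step 0: [p0]caa  (head at position 0)
Step 1: move left → [p1]□baa  (head at position -1)
Step 2: move left → [p1]□□baa  (head at position -2)
Step 3: move left → [p1]□□□baa  (head at position -3)

After 3 steps, the head is at position -3.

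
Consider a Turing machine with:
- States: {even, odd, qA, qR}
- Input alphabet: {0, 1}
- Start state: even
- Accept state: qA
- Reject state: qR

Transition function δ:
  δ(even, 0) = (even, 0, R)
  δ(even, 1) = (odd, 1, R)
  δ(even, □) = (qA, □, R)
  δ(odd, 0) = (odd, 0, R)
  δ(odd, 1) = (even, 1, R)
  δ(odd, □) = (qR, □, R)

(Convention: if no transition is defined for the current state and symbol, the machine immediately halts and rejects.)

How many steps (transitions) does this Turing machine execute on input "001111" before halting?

Execution trace:
Initial: [even]001111
Step 1: δ(even, 0) = (even, 0, R) → 0[even]01111
Step 2: δ(even, 0) = (even, 0, R) → 00[even]1111
Step 3: δ(even, 1) = (odd, 1, R) → 001[odd]111
Step 4: δ(odd, 1) = (even, 1, R) → 0011[even]11
Step 5: δ(even, 1) = (odd, 1, R) → 00111[odd]1
Step 6: δ(odd, 1) = (even, 1, R) → 001111[even]□
Step 7: δ(even, □) = (qA, □, R) → 001111□[qA]□

The machine reaches the accept state qA and halts.

The machine executed 7 steps before halting.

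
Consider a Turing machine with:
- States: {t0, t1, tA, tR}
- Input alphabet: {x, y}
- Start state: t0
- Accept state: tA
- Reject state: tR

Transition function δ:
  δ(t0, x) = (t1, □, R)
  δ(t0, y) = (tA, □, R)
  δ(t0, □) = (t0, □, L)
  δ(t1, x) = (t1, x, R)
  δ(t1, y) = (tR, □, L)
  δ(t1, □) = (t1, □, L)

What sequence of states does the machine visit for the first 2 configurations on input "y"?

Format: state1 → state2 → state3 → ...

Execution trace:
Initial: [t0]y
Step 1: δ(t0, y) = (tA, □, R) → □[tA]□

The machine reaches the accept state tA and halts.

State sequence: t0 → tA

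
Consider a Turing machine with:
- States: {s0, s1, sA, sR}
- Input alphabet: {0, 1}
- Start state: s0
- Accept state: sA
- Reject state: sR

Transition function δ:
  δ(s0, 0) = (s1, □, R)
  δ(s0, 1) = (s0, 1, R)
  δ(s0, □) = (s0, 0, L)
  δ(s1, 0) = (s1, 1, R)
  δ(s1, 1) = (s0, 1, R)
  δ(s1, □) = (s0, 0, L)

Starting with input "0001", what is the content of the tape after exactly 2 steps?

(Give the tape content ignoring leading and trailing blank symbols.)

Execution trace:
Initial: [s0]0001
Step 1: δ(s0, 0) = (s1, □, R) → □[s1]001
Step 2: δ(s1, 0) = (s1, 1, R) → □1[s1]01

After 2 steps, the tape (ignoring leading/trailing blanks) is: 101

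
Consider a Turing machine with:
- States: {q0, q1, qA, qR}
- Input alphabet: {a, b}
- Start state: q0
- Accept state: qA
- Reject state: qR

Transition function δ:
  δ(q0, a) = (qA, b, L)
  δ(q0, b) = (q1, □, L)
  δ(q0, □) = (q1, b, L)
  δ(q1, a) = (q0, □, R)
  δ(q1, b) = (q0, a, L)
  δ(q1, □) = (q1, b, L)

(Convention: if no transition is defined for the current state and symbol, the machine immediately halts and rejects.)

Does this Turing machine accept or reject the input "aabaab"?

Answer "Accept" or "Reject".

Execution trace:
Initial: [q0]aabaab
Step 1: δ(q0, a) = (qA, b, L) → [qA]□babaab

The machine reaches the accept state qA and halts.

Answer: Accept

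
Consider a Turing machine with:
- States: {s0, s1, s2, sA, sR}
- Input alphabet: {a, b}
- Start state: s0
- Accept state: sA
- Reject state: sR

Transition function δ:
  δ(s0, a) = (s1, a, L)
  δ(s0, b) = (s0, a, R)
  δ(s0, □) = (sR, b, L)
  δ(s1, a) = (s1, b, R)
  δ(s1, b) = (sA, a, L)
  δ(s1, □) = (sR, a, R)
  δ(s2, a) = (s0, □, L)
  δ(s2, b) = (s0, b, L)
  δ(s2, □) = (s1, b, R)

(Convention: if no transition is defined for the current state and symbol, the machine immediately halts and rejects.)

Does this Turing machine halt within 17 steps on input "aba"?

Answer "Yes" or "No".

Execution trace:
Initial: [s0]aba
Step 1: δ(s0, a) = (s1, a, L) → [s1]□aba
Step 2: δ(s1, □) = (sR, a, R) → a[sR]aba

The machine reaches the reject state sR and halts.
The machine halted after 2 steps (within the 17-step bound).

Answer: Yes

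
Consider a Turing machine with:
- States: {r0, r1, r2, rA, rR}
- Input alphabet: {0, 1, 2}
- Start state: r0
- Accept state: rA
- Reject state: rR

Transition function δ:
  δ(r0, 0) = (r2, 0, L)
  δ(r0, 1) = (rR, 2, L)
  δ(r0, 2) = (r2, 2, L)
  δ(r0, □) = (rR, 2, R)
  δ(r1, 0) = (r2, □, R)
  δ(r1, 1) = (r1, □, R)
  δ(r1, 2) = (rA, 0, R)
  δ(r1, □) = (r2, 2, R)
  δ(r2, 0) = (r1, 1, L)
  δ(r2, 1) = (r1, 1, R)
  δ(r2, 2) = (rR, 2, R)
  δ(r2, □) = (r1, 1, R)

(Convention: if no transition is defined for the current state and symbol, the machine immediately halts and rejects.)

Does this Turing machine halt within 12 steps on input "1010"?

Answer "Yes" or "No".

Execution trace:
Initial: [r0]1010
Step 1: δ(r0, 1) = (rR, 2, L) → [rR]□2010

The machine reaches the reject state rR and halts.
The machine halted after 1 step (within the 12-step bound).

Answer: Yes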